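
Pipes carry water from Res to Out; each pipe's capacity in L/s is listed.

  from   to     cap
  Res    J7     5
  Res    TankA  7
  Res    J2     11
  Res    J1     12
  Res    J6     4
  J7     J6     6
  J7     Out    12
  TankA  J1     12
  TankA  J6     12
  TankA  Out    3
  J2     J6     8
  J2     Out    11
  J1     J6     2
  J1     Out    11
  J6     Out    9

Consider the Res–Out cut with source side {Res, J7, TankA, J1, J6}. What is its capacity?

46

Edges leaving {Res, J7, TankA, J1, J6}: Res→J2 (11), J7→Out (12), TankA→Out (3), J1→Out (11), J6→Out (9).
Cut capacity = 11 + 12 + 3 + 11 + 9 = 46.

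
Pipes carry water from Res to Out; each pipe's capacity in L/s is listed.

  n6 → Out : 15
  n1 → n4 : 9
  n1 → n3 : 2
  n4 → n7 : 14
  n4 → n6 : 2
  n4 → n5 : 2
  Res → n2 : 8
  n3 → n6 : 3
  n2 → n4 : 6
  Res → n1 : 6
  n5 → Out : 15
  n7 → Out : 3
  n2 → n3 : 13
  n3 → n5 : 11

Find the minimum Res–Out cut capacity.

14

Augment Res→n1→n3→n5→Out: bottleneck 2, flow now 2.
Augment Res→n1→n4→n5→Out: bottleneck 2, flow now 4.
Augment Res→n1→n4→n6→Out: bottleneck 2, flow now 6.
Augment Res→n2→n3→n5→Out: bottleneck 8, flow now 14.
No augmenting path remains; maximum flow = 14.
By max-flow min-cut, the minimum cut capacity equals the max flow.
In the residual graph, reachable from Res: {Res}.
Min-cut edges: Res→n1 (6), Res→n2 (8); capacity 6 + 8 = 14.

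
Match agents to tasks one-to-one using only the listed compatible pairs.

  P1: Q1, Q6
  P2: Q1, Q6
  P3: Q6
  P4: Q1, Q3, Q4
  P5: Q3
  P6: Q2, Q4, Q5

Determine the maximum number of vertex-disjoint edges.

5

Unit-capacity flow: source→left, listed edges, right→sink; max matching = max flow.
Augmenting path P1→Q1 (+1); matched 1.
Augmenting path P2→Q6 (+1); matched 2.
Augmenting path P4→Q3 (+1); matched 3.
Augmenting path P6→Q2 (+1); matched 4.
Augmenting path P5→Q3→P4→Q4 (+1); matched 5.
No augmenting path remains; maximum matching = 5.
König certificate: {P4, P5, P6, Q1, Q6} is a vertex cover of size 5 (every listed pair touches it), so no matching can be larger.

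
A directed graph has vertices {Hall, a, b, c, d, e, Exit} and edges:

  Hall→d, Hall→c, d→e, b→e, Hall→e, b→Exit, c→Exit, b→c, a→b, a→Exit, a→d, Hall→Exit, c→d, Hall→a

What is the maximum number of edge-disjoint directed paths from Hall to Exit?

3

Assign every edge capacity 1; by Menger, the answer equals the max flow.
Path Hall→Exit (+1); total 1.
Path Hall→a→Exit (+1); total 2.
Path Hall→c→Exit (+1); total 3.
No residual Hall→Exit path; max flow = 3.
Certifying cut of size 3: {Hall→Exit, Hall→a, Hall→c}.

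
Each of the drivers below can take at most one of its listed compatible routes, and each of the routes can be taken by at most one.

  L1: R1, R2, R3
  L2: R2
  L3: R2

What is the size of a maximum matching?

2

Unit-capacity flow: source→left, listed edges, right→sink; max matching = max flow.
Augmenting path L1→R1 (+1); matched 1.
Augmenting path L2→R2 (+1); matched 2.
No augmenting path remains; maximum matching = 2.
König certificate: {L1, R2} is a vertex cover of size 2 (every listed pair touches it), so no matching can be larger.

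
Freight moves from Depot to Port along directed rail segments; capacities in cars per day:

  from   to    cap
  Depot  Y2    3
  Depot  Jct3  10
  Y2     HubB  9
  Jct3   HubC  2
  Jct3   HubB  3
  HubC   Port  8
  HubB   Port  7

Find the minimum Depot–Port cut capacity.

8

Augment Depot→Y2→HubB→Port: bottleneck 3, flow now 3.
Augment Depot→Jct3→HubC→Port: bottleneck 2, flow now 5.
Augment Depot→Jct3→HubB→Port: bottleneck 3, flow now 8.
No augmenting path remains; maximum flow = 8.
By max-flow min-cut, the minimum cut capacity equals the max flow.
In the residual graph, reachable from Depot: {Depot, Jct3}.
Min-cut edges: Depot→Y2 (3), Jct3→HubC (2), Jct3→HubB (3); capacity 3 + 2 + 3 = 8.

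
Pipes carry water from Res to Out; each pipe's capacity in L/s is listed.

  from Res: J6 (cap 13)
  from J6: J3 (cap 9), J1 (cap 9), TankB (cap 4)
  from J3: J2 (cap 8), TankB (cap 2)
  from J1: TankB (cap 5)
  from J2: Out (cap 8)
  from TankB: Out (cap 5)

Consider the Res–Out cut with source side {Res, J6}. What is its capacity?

22

Edges leaving {Res, J6}: J6→J3 (9), J6→J1 (9), J6→TankB (4).
Cut capacity = 9 + 9 + 4 = 22.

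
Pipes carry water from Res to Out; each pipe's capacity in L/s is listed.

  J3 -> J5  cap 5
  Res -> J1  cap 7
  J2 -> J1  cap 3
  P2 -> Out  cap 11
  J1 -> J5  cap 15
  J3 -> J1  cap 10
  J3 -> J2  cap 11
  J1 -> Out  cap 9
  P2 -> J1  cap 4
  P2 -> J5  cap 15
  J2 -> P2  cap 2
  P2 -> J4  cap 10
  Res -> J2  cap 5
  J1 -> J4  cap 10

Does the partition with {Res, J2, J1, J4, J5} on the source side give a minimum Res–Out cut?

Yes — it is a minimum cut (capacity 11).

Given cut capacity: 2 + 9 = 11.
Augment Res→J1→Out: bottleneck 7, flow now 7.
Augment Res→J2→P2→Out: bottleneck 2, flow now 9.
Augment Res→J2→J1→Out: bottleneck 2, flow now 11.
No augmenting path remains; maximum flow = 11.
Cut capacity 11 equals the max flow, so it is a minimum cut.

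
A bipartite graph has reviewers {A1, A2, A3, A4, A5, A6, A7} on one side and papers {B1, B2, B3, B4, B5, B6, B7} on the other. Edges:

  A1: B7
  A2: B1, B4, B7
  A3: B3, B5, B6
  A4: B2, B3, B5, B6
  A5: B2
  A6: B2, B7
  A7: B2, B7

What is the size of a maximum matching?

5

Unit-capacity flow: source→left, listed edges, right→sink; max matching = max flow.
Augmenting path A1→B7 (+1); matched 1.
Augmenting path A2→B1 (+1); matched 2.
Augmenting path A3→B3 (+1); matched 3.
Augmenting path A4→B2 (+1); matched 4.
Augmenting path A5→B2→A4→B5 (+1); matched 5.
No augmenting path remains; maximum matching = 5.
König certificate: {A2, A3, A4, B2, B7} is a vertex cover of size 5 (every listed pair touches it), so no matching can be larger.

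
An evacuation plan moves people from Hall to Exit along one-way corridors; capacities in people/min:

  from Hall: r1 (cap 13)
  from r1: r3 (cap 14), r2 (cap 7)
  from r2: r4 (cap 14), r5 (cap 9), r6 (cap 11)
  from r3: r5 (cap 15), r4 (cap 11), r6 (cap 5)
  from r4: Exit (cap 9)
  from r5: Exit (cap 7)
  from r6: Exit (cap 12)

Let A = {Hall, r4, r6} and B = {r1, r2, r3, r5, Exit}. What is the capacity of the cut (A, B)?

34

Edges leaving {Hall, r4, r6}: Hall→r1 (13), r4→Exit (9), r6→Exit (12).
Cut capacity = 13 + 9 + 12 = 34.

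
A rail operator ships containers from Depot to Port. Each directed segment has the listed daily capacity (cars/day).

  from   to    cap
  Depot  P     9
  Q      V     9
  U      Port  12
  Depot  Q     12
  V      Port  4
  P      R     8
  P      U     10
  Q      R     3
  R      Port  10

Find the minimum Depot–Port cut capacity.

16

Augment Depot→P→R→Port: bottleneck 8, flow now 8.
Augment Depot→P→U→Port: bottleneck 1, flow now 9.
Augment Depot→Q→R→Port: bottleneck 2, flow now 11.
Augment Depot→Q→V→Port: bottleneck 4, flow now 15.
Augment Depot→Q→R→P→U→Port: bottleneck 1, flow now 16. (uses reverse residual edge)
No augmenting path remains; maximum flow = 16.
By max-flow min-cut, the minimum cut capacity equals the max flow.
In the residual graph, reachable from Depot: {Depot, Q, V}.
Min-cut edges: Depot→P (9), Q→R (3), V→Port (4); capacity 9 + 3 + 4 = 16.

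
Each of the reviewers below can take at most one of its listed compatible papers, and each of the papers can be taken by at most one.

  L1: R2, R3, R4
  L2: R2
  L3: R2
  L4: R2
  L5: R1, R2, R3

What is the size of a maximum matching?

Unit-capacity flow: source→left, listed edges, right→sink; max matching = max flow.
Augmenting path L1→R2 (+1); matched 1.
Augmenting path L5→R1 (+1); matched 2.
Augmenting path L2→R2→L1→R3 (+1); matched 3.
No augmenting path remains; maximum matching = 3.
König certificate: {L1, L5, R2} is a vertex cover of size 3 (every listed pair touches it), so no matching can be larger.

3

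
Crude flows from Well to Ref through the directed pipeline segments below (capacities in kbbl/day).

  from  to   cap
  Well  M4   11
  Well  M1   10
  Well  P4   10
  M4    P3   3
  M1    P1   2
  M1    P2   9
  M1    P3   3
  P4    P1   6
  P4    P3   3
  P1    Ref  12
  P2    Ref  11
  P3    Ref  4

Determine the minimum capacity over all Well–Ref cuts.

Augment Well→M4→P3→Ref: bottleneck 3, flow now 3.
Augment Well→M1→P1→Ref: bottleneck 2, flow now 5.
Augment Well→M1→P2→Ref: bottleneck 8, flow now 13.
Augment Well→P4→P1→Ref: bottleneck 6, flow now 19.
Augment Well→P4→P3→Ref: bottleneck 1, flow now 20.
No augmenting path remains; maximum flow = 20.
By max-flow min-cut, the minimum cut capacity equals the max flow.
In the residual graph, reachable from Well: {Well, M4, P4, P3}.
Min-cut edges: Well→M1 (10), P4→P1 (6), P3→Ref (4); capacity 10 + 6 + 4 = 20.

20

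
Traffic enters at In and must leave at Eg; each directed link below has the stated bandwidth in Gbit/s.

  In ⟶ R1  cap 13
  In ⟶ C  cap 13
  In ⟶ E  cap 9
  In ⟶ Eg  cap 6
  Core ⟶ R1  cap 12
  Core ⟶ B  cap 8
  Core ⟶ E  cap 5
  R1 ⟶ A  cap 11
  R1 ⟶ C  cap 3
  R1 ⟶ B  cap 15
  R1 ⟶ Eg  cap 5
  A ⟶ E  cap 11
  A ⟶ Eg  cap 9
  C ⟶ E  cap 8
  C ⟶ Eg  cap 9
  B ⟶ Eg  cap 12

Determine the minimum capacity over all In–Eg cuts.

28

Augment In→Eg: bottleneck 6, flow now 6.
Augment In→R1→Eg: bottleneck 5, flow now 11.
Augment In→C→Eg: bottleneck 9, flow now 20.
Augment In→R1→A→Eg: bottleneck 8, flow now 28.
No augmenting path remains; maximum flow = 28.
By max-flow min-cut, the minimum cut capacity equals the max flow.
In the residual graph, reachable from In: {In, C, E}.
Min-cut edges: In→R1 (13), In→Eg (6), C→Eg (9); capacity 13 + 6 + 9 = 28.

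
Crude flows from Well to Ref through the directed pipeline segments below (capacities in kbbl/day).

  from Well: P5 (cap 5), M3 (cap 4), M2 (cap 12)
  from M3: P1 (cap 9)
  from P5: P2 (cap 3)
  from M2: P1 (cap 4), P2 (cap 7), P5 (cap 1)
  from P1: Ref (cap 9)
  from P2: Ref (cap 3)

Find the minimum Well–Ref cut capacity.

11

Augment Well→M3→P1→Ref: bottleneck 4, flow now 4.
Augment Well→P5→P2→Ref: bottleneck 3, flow now 7.
Augment Well→M2→P1→Ref: bottleneck 4, flow now 11.
No augmenting path remains; maximum flow = 11.
By max-flow min-cut, the minimum cut capacity equals the max flow.
In the residual graph, reachable from Well: {Well, P5, M2, P2}.
Min-cut edges: Well→M3 (4), M2→P1 (4), P2→Ref (3); capacity 4 + 4 + 3 = 11.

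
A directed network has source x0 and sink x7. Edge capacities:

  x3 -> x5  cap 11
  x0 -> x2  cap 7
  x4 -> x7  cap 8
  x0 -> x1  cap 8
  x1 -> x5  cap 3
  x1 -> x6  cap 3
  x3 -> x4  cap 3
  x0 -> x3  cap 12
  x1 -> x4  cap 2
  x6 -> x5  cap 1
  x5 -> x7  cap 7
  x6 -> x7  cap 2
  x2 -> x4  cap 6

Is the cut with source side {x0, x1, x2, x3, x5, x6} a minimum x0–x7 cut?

No — its capacity is 20, but the minimum cut has capacity 17.

Given cut capacity: 2 + 6 + 3 + 7 + 2 = 20.
Augment x0→x1→x4→x7: bottleneck 2, flow now 2.
Augment x0→x1→x5→x7: bottleneck 3, flow now 5.
Augment x0→x1→x6→x7: bottleneck 2, flow now 7.
Augment x0→x2→x4→x7: bottleneck 6, flow now 13.
Augment x0→x3→x5→x7: bottleneck 4, flow now 17.
No augmenting path remains; maximum flow = 17.
In the residual graph, reachable from x0: {x0, x1, x2, x3, x4, x5, x6}.
Min-cut edges: x4→x7 (8), x5→x7 (7), x6→x7 (2); capacity 8 + 7 + 2 = 17.
Cut capacity 20 exceeds the max flow 17, so it is not minimum.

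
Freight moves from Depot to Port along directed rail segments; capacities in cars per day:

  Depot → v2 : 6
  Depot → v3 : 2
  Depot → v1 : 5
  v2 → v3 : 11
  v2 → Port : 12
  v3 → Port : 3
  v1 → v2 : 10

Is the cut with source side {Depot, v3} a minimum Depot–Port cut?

No — its capacity is 14, but the minimum cut has capacity 13.

Given cut capacity: 5 + 6 + 3 = 14.
Augment Depot→v2→Port: bottleneck 6, flow now 6.
Augment Depot→v3→Port: bottleneck 2, flow now 8.
Augment Depot→v1→v2→Port: bottleneck 5, flow now 13.
No augmenting path remains; maximum flow = 13.
In the residual graph, reachable from Depot: {Depot}.
Min-cut edges: Depot→v1 (5), Depot→v2 (6), Depot→v3 (2); capacity 5 + 6 + 2 = 13.
Cut capacity 14 exceeds the max flow 13, so it is not minimum.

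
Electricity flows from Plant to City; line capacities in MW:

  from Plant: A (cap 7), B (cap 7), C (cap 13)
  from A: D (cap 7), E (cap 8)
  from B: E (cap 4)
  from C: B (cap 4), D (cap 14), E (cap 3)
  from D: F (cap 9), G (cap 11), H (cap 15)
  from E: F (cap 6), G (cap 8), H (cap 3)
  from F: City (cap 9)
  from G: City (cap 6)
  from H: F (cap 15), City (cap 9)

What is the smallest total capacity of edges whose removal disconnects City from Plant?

24

Augment Plant→A→D→F→City: bottleneck 7, flow now 7.
Augment Plant→B→E→F→City: bottleneck 2, flow now 9.
Augment Plant→B→E→G→City: bottleneck 2, flow now 11.
Augment Plant→C→D→G→City: bottleneck 4, flow now 15.
Augment Plant→C→D→H→City: bottleneck 9, flow now 24.
No augmenting path remains; maximum flow = 24.
By max-flow min-cut, the minimum cut capacity equals the max flow.
In the residual graph, reachable from Plant: {Plant, B}.
Min-cut edges: Plant→A (7), Plant→C (13), B→E (4); capacity 7 + 13 + 4 = 24.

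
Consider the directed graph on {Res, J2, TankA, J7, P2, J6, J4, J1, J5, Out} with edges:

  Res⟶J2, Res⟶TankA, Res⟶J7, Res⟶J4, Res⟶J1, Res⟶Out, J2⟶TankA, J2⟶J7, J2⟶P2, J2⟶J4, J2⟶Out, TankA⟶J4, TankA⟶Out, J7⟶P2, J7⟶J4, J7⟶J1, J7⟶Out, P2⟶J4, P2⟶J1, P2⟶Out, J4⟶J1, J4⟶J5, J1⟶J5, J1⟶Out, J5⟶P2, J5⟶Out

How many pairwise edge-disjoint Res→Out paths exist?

6

Assign every edge capacity 1; by Menger, the answer equals the max flow.
Path Res→Out (+1); total 1.
Path Res→J2→Out (+1); total 2.
Path Res→TankA→Out (+1); total 3.
Path Res→J7→Out (+1); total 4.
Path Res→J1→Out (+1); total 5.
Path Res→J4→J5→Out (+1); total 6.
No residual Res→Out path; max flow = 6.
Certifying cut of size 6: {Res→J1, Res→J2, Res→J4, Res→J7, Res→Out, Res→TankA}.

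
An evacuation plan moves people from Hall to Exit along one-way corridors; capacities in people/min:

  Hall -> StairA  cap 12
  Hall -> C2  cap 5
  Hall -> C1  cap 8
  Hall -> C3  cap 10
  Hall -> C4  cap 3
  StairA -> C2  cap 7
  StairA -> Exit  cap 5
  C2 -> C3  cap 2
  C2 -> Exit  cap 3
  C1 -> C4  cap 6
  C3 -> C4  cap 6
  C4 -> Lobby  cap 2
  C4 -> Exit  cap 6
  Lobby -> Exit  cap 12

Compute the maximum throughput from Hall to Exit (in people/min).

Augment Hall→StairA→Exit: bottleneck 5, flow now 5.
Augment Hall→C2→Exit: bottleneck 3, flow now 8.
Augment Hall→C4→Exit: bottleneck 3, flow now 11.
Augment Hall→C1→C4→Exit: bottleneck 3, flow now 14.
Augment Hall→C1→C4→Lobby→Exit: bottleneck 2, flow now 16.
No augmenting path remains; maximum flow = 16.
In the residual graph, reachable from Hall: {Hall, StairA, C2, C1, C3, C4}.
Min-cut edges: StairA→Exit (5), C2→Exit (3), C4→Lobby (2), C4→Exit (6); capacity 5 + 3 + 2 + 6 = 16.
This cut is saturated, so no flow can exceed 16.

16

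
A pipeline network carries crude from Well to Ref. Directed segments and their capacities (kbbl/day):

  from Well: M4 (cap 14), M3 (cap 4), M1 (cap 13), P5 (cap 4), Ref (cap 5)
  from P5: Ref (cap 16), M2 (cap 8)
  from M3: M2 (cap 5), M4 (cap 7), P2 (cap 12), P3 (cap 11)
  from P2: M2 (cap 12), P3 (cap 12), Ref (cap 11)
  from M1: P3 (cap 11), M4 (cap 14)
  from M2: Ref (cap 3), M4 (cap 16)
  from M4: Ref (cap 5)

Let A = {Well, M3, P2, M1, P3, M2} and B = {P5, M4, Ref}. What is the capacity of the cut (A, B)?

Edges leaving {Well, M3, P2, M1, P3, M2}: Well→P5 (4), Well→M4 (14), Well→Ref (5), M3→M4 (7), P2→Ref (11), M1→M4 (14), M2→M4 (16), M2→Ref (3).
Cut capacity = 4 + 14 + 5 + 7 + 11 + 14 + 16 + 3 = 74.

74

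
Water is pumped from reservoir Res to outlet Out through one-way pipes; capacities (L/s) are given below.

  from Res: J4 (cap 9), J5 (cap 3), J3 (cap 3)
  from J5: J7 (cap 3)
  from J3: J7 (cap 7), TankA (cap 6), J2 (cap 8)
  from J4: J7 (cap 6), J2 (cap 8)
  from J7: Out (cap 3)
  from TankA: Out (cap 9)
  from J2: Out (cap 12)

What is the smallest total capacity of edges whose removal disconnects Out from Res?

Augment Res→J5→J7→Out: bottleneck 3, flow now 3.
Augment Res→J3→TankA→Out: bottleneck 3, flow now 6.
Augment Res→J4→J2→Out: bottleneck 8, flow now 14.
No augmenting path remains; maximum flow = 14.
By max-flow min-cut, the minimum cut capacity equals the max flow.
In the residual graph, reachable from Res: {Res, J5, J4, J7}.
Min-cut edges: Res→J3 (3), J4→J2 (8), J7→Out (3); capacity 3 + 8 + 3 = 14.

14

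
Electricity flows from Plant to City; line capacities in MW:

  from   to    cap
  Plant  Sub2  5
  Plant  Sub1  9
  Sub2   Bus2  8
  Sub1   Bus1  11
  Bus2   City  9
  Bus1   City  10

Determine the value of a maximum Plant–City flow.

Augment Plant→Sub2→Bus2→City: bottleneck 5, flow now 5.
Augment Plant→Sub1→Bus1→City: bottleneck 9, flow now 14.
No augmenting path remains; maximum flow = 14.
In the residual graph, reachable from Plant: {Plant}.
Min-cut edges: Plant→Sub2 (5), Plant→Sub1 (9); capacity 5 + 9 = 14.
This cut is saturated, so no flow can exceed 14.

14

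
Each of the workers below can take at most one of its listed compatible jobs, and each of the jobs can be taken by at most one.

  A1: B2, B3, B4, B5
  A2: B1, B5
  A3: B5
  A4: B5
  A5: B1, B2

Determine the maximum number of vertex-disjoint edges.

4

Unit-capacity flow: source→left, listed edges, right→sink; max matching = max flow.
Augmenting path A1→B2 (+1); matched 1.
Augmenting path A2→B1 (+1); matched 2.
Augmenting path A3→B5 (+1); matched 3.
Augmenting path A5→B2→A1→B3 (+1); matched 4.
No augmenting path remains; maximum matching = 4.
König certificate: {A1, A2, A5, B5} is a vertex cover of size 4 (every listed pair touches it), so no matching can be larger.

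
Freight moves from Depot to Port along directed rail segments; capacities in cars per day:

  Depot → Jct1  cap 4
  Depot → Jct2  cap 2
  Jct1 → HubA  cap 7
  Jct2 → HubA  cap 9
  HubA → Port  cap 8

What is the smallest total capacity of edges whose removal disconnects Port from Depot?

6

Augment Depot→Jct1→HubA→Port: bottleneck 4, flow now 4.
Augment Depot→Jct2→HubA→Port: bottleneck 2, flow now 6.
No augmenting path remains; maximum flow = 6.
By max-flow min-cut, the minimum cut capacity equals the max flow.
In the residual graph, reachable from Depot: {Depot}.
Min-cut edges: Depot→Jct1 (4), Depot→Jct2 (2); capacity 4 + 2 = 6.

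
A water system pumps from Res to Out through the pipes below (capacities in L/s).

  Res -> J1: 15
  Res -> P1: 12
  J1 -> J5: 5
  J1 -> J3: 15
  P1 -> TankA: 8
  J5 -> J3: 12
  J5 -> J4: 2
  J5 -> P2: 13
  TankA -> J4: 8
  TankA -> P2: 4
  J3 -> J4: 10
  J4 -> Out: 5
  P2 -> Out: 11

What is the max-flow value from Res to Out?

14

Augment Res→J1→J5→J4→Out: bottleneck 2, flow now 2.
Augment Res→J1→J5→P2→Out: bottleneck 3, flow now 5.
Augment Res→J1→J3→J4→Out: bottleneck 3, flow now 8.
Augment Res→P1→TankA→P2→Out: bottleneck 4, flow now 12.
Augment Res→J1→J3→J4→J5→P2→Out: bottleneck 2, flow now 14. (uses reverse residual edge)
No augmenting path remains; maximum flow = 14.
In the residual graph, reachable from Res: {Res, J1, P1, TankA, J3, J4}.
Min-cut edges: J1→J5 (5), TankA→P2 (4), J4→Out (5); capacity 5 + 4 + 5 = 14.
This cut is saturated, so no flow can exceed 14.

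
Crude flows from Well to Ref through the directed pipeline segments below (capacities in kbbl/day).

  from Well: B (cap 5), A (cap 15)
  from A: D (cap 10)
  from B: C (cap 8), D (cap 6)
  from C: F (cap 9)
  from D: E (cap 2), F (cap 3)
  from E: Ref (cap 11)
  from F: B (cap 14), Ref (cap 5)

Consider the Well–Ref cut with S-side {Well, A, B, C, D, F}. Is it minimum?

Yes — it is a minimum cut (capacity 7).

Given cut capacity: 2 + 5 = 7.
Augment Well→A→D→E→Ref: bottleneck 2, flow now 2.
Augment Well→A→D→F→Ref: bottleneck 3, flow now 5.
Augment Well→B→C→F→Ref: bottleneck 2, flow now 7.
No augmenting path remains; maximum flow = 7.
Cut capacity 7 equals the max flow, so it is a minimum cut.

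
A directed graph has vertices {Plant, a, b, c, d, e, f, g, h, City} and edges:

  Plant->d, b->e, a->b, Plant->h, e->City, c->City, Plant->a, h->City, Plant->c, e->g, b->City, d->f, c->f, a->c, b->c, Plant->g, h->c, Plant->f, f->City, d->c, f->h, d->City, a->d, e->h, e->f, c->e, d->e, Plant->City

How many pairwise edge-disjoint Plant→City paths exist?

6

Assign every edge capacity 1; by Menger, the answer equals the max flow.
Path Plant→City (+1); total 1.
Path Plant→c→City (+1); total 2.
Path Plant→d→City (+1); total 3.
Path Plant→f→City (+1); total 4.
Path Plant→h→City (+1); total 5.
Path Plant→a→b→City (+1); total 6.
No residual Plant→City path; max flow = 6.
Certifying cut of size 6: {Plant→City, Plant→a, Plant→c, Plant→d, Plant→f, Plant→h}.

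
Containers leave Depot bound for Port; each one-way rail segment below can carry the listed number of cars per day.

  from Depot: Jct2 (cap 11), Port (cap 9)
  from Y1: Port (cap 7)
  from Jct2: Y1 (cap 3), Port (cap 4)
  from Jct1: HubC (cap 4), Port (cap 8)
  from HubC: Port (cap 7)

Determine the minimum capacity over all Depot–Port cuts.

16

Augment Depot→Port: bottleneck 9, flow now 9.
Augment Depot→Jct2→Port: bottleneck 4, flow now 13.
Augment Depot→Jct2→Y1→Port: bottleneck 3, flow now 16.
No augmenting path remains; maximum flow = 16.
By max-flow min-cut, the minimum cut capacity equals the max flow.
In the residual graph, reachable from Depot: {Depot, Jct2}.
Min-cut edges: Depot→Port (9), Jct2→Y1 (3), Jct2→Port (4); capacity 9 + 3 + 4 = 16.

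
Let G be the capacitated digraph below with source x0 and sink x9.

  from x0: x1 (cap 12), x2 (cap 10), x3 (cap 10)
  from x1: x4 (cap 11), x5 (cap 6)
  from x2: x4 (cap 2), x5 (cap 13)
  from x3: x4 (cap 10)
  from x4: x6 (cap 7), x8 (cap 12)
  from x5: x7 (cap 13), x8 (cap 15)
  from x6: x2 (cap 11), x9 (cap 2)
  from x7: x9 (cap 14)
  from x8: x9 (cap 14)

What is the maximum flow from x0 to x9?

Augment x0→x1→x4→x6→x9: bottleneck 2, flow now 2.
Augment x0→x1→x4→x8→x9: bottleneck 9, flow now 11.
Augment x0→x1→x5→x7→x9: bottleneck 1, flow now 12.
Augment x0→x2→x4→x8→x9: bottleneck 2, flow now 14.
Augment x0→x2→x5→x7→x9: bottleneck 8, flow now 22.
Augment x0→x3→x4→x8→x9: bottleneck 1, flow now 23.
Augment x0→x3→x4→x1→x5→x7→x9: bottleneck 4, flow now 27. (uses reverse residual edge)
Augment x0→x3→x4→x1→x5→x8→x9: bottleneck 1, flow now 28. (uses reverse residual edge)
Augment x0→x3→x4→x2→x5→x8→x9: bottleneck 1, flow now 29. (uses reverse residual edge)
No augmenting path remains; maximum flow = 29.
In the residual graph, reachable from x0: {x0, x1, x2, x3, x4, x5, x6, x8}.
Min-cut edges: x5→x7 (13), x6→x9 (2), x8→x9 (14); capacity 13 + 2 + 14 = 29.
This cut is saturated, so no flow can exceed 29.

29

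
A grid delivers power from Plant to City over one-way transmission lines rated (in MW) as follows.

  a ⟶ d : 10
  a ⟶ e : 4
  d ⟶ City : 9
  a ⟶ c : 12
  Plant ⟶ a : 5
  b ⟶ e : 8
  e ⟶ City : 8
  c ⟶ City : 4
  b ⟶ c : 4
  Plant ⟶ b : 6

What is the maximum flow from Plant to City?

11

Augment Plant→a→c→City: bottleneck 4, flow now 4.
Augment Plant→a→d→City: bottleneck 1, flow now 5.
Augment Plant→b→e→City: bottleneck 6, flow now 11.
No augmenting path remains; maximum flow = 11.
In the residual graph, reachable from Plant: {Plant}.
Min-cut edges: Plant→a (5), Plant→b (6); capacity 5 + 6 = 11.
This cut is saturated, so no flow can exceed 11.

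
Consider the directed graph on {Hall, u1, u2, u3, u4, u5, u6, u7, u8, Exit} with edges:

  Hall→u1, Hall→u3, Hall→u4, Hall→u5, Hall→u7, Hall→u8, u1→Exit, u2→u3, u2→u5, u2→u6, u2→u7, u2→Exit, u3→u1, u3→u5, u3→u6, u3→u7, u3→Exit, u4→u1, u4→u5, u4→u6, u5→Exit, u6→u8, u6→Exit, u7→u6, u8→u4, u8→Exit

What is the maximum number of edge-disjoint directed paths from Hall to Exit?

5

Assign every edge capacity 1; by Menger, the answer equals the max flow.
Path Hall→u1→Exit (+1); total 1.
Path Hall→u3→Exit (+1); total 2.
Path Hall→u5→Exit (+1); total 3.
Path Hall→u8→Exit (+1); total 4.
Path Hall→u4→u6→Exit (+1); total 5.
No residual Hall→Exit path; max flow = 5.
Certifying cut of size 5: {Hall→u3, u1→Exit, u5→Exit, u6→Exit, u8→Exit}.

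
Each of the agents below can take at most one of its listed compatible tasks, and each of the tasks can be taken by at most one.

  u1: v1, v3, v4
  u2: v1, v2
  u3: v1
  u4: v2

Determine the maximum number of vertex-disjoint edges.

Unit-capacity flow: source→left, listed edges, right→sink; max matching = max flow.
Augmenting path u1→v1 (+1); matched 1.
Augmenting path u2→v2 (+1); matched 2.
Augmenting path u3→v1→u1→v3 (+1); matched 3.
No augmenting path remains; maximum matching = 3.
König certificate: {u1, v1, v2} is a vertex cover of size 3 (every listed pair touches it), so no matching can be larger.

3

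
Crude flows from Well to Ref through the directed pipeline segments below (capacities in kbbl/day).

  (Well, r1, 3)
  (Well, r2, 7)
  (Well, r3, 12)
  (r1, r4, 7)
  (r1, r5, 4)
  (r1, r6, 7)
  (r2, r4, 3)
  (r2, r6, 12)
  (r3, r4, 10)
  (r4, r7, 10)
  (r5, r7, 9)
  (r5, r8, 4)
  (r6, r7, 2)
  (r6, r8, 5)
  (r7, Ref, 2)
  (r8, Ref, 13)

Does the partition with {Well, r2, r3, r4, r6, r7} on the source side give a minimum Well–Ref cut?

Yes — it is a minimum cut (capacity 10).

Given cut capacity: 3 + 5 + 2 = 10.
Augment Well→r1→r4→r7→Ref: bottleneck 2, flow now 2.
Augment Well→r1→r5→r8→Ref: bottleneck 1, flow now 3.
Augment Well→r2→r6→r8→Ref: bottleneck 5, flow now 8.
Augment Well→r2→r4→r1→r5→r8→Ref: bottleneck 2, flow now 10. (uses reverse residual edge)
No augmenting path remains; maximum flow = 10.
Cut capacity 10 equals the max flow, so it is a minimum cut.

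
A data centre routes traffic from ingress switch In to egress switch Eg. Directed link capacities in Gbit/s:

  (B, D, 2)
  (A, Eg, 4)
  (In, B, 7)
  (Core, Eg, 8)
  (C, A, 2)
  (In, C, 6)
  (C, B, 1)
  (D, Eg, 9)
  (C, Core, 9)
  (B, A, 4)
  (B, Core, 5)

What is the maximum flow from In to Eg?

Augment In→B→A→Eg: bottleneck 4, flow now 4.
Augment In→B→D→Eg: bottleneck 2, flow now 6.
Augment In→B→Core→Eg: bottleneck 1, flow now 7.
Augment In→C→Core→Eg: bottleneck 6, flow now 13.
No augmenting path remains; maximum flow = 13.
In the residual graph, reachable from In: {In}.
Min-cut edges: In→B (7), In→C (6); capacity 7 + 6 = 13.
This cut is saturated, so no flow can exceed 13.

13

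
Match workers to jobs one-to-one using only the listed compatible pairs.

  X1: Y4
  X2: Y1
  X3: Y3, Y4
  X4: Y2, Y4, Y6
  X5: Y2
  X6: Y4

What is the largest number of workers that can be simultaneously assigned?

Unit-capacity flow: source→left, listed edges, right→sink; max matching = max flow.
Augmenting path X1→Y4 (+1); matched 1.
Augmenting path X2→Y1 (+1); matched 2.
Augmenting path X3→Y3 (+1); matched 3.
Augmenting path X4→Y2 (+1); matched 4.
Augmenting path X5→Y2→X4→Y6 (+1); matched 5.
No augmenting path remains; maximum matching = 5.
König certificate: {X2, X3, X4, X5, Y4} is a vertex cover of size 5 (every listed pair touches it), so no matching can be larger.

5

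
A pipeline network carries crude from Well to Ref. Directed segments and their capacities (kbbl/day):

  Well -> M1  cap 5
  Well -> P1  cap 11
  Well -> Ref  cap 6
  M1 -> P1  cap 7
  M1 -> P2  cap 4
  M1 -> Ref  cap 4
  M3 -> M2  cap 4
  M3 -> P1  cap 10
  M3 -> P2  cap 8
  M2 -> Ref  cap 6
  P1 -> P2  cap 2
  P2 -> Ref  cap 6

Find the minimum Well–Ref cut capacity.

13

Augment Well→Ref: bottleneck 6, flow now 6.
Augment Well→M1→Ref: bottleneck 4, flow now 10.
Augment Well→M1→P2→Ref: bottleneck 1, flow now 11.
Augment Well→P1→P2→Ref: bottleneck 2, flow now 13.
No augmenting path remains; maximum flow = 13.
By max-flow min-cut, the minimum cut capacity equals the max flow.
In the residual graph, reachable from Well: {Well, P1}.
Min-cut edges: Well→M1 (5), Well→Ref (6), P1→P2 (2); capacity 5 + 6 + 2 = 13.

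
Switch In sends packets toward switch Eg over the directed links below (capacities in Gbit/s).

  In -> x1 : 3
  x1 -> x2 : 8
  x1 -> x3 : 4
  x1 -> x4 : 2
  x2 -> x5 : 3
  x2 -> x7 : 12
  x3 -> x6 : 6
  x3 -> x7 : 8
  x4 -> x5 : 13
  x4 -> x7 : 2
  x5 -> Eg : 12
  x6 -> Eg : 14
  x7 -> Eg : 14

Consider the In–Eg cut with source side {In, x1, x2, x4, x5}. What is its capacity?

30

Edges leaving {In, x1, x2, x4, x5}: x1→x3 (4), x2→x7 (12), x4→x7 (2), x5→Eg (12).
Cut capacity = 4 + 12 + 2 + 12 = 30.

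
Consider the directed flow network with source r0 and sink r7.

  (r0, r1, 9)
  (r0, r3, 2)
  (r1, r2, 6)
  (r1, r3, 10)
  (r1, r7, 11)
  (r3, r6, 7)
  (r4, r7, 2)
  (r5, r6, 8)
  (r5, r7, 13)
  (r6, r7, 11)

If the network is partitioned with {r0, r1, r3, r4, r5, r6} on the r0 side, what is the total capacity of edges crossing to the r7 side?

43

Edges leaving {r0, r1, r3, r4, r5, r6}: r1→r2 (6), r1→r7 (11), r4→r7 (2), r5→r7 (13), r6→r7 (11).
Cut capacity = 6 + 11 + 2 + 13 + 11 = 43.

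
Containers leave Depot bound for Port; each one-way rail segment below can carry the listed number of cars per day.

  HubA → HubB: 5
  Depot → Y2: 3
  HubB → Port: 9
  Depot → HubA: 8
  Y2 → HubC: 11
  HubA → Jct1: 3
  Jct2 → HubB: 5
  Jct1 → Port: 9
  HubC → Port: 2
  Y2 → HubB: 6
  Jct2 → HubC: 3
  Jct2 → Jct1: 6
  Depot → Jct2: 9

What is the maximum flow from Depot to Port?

Augment Depot→Y2→HubB→Port: bottleneck 3, flow now 3.
Augment Depot→Jct2→HubB→Port: bottleneck 5, flow now 8.
Augment Depot→Jct2→HubC→Port: bottleneck 2, flow now 10.
Augment Depot→Jct2→Jct1→Port: bottleneck 2, flow now 12.
Augment Depot→HubA→HubB→Port: bottleneck 1, flow now 13.
Augment Depot→HubA→Jct1→Port: bottleneck 3, flow now 16.
Augment Depot→HubA→HubB→Jct2→Jct1→Port: bottleneck 4, flow now 20. (uses reverse residual edge)
No augmenting path remains; maximum flow = 20.
In the residual graph, reachable from Depot: {Depot}.
Min-cut edges: Depot→Y2 (3), Depot→Jct2 (9), Depot→HubA (8); capacity 3 + 9 + 8 = 20.
This cut is saturated, so no flow can exceed 20.

20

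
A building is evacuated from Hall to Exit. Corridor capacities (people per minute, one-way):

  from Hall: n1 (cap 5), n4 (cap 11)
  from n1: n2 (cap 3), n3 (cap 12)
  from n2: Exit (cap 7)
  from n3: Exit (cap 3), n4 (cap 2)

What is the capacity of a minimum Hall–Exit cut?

5

Augment Hall→n1→n2→Exit: bottleneck 3, flow now 3.
Augment Hall→n1→n3→Exit: bottleneck 2, flow now 5.
No augmenting path remains; maximum flow = 5.
By max-flow min-cut, the minimum cut capacity equals the max flow.
In the residual graph, reachable from Hall: {Hall, n4}.
Min-cut edges: Hall→n1 (5); capacity 5 = 5.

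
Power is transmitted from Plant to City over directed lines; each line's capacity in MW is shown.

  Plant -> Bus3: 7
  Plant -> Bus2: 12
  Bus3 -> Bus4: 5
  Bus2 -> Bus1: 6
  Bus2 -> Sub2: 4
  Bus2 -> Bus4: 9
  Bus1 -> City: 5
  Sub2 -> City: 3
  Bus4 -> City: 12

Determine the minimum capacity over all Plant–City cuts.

17

Augment Plant→Bus3→Bus4→City: bottleneck 5, flow now 5.
Augment Plant→Bus2→Bus1→City: bottleneck 5, flow now 10.
Augment Plant→Bus2→Sub2→City: bottleneck 3, flow now 13.
Augment Plant→Bus2→Bus4→City: bottleneck 4, flow now 17.
No augmenting path remains; maximum flow = 17.
By max-flow min-cut, the minimum cut capacity equals the max flow.
In the residual graph, reachable from Plant: {Plant, Bus3}.
Min-cut edges: Plant→Bus2 (12), Bus3→Bus4 (5); capacity 12 + 5 = 17.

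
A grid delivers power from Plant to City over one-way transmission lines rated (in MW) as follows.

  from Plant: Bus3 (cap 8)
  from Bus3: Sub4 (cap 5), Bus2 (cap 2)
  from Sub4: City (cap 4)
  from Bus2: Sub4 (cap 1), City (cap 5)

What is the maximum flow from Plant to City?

Augment Plant→Bus3→Sub4→City: bottleneck 4, flow now 4.
Augment Plant→Bus3→Bus2→City: bottleneck 2, flow now 6.
No augmenting path remains; maximum flow = 6.
In the residual graph, reachable from Plant: {Plant, Bus3, Sub4}.
Min-cut edges: Bus3→Bus2 (2), Sub4→City (4); capacity 2 + 4 = 6.
This cut is saturated, so no flow can exceed 6.

6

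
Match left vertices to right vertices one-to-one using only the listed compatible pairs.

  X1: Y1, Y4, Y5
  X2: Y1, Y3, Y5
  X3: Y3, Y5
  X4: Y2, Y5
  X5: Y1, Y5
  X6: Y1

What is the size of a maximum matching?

5

Unit-capacity flow: source→left, listed edges, right→sink; max matching = max flow.
Augmenting path X1→Y1 (+1); matched 1.
Augmenting path X2→Y3 (+1); matched 2.
Augmenting path X3→Y5 (+1); matched 3.
Augmenting path X4→Y2 (+1); matched 4.
Augmenting path X5→Y1→X1→Y4 (+1); matched 5.
No augmenting path remains; maximum matching = 5.
König certificate: {X1, X4, Y1, Y3, Y5} is a vertex cover of size 5 (every listed pair touches it), so no matching can be larger.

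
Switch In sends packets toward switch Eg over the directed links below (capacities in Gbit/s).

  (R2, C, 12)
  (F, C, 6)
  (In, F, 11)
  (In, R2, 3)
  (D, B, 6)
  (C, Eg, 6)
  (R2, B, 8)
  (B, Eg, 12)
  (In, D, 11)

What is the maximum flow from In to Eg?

15

Augment In→F→C→Eg: bottleneck 6, flow now 6.
Augment In→R2→B→Eg: bottleneck 3, flow now 9.
Augment In→D→B→Eg: bottleneck 6, flow now 15.
No augmenting path remains; maximum flow = 15.
In the residual graph, reachable from In: {In, F, D}.
Min-cut edges: In→R2 (3), F→C (6), D→B (6); capacity 3 + 6 + 6 = 15.
This cut is saturated, so no flow can exceed 15.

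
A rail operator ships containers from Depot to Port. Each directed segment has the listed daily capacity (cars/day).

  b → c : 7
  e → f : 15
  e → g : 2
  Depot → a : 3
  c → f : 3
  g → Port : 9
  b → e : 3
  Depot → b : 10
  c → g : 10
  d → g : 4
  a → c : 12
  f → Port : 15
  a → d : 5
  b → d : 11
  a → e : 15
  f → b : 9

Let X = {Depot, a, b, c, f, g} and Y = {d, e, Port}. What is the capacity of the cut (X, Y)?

58

Edges leaving {Depot, a, b, c, f, g}: a→d (5), a→e (15), b→d (11), b→e (3), f→Port (15), g→Port (9).
Cut capacity = 5 + 15 + 11 + 3 + 15 + 9 = 58.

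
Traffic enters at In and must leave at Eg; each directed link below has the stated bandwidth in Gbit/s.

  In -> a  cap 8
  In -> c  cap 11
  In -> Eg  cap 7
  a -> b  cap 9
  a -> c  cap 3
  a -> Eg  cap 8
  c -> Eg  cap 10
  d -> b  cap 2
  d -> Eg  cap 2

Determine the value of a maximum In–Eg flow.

25

Augment In→Eg: bottleneck 7, flow now 7.
Augment In→a→Eg: bottleneck 8, flow now 15.
Augment In→c→Eg: bottleneck 10, flow now 25.
No augmenting path remains; maximum flow = 25.
In the residual graph, reachable from In: {In, c}.
Min-cut edges: In→a (8), In→Eg (7), c→Eg (10); capacity 8 + 7 + 10 = 25.
This cut is saturated, so no flow can exceed 25.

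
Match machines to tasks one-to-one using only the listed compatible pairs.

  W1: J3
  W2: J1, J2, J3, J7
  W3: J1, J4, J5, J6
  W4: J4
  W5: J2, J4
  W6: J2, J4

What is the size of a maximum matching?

5

Unit-capacity flow: source→left, listed edges, right→sink; max matching = max flow.
Augmenting path W1→J3 (+1); matched 1.
Augmenting path W2→J1 (+1); matched 2.
Augmenting path W3→J4 (+1); matched 3.
Augmenting path W5→J2 (+1); matched 4.
Augmenting path W4→J4→W3→J5 (+1); matched 5.
No augmenting path remains; maximum matching = 5.
König certificate: {W1, W2, W3, J2, J4} is a vertex cover of size 5 (every listed pair touches it), so no matching can be larger.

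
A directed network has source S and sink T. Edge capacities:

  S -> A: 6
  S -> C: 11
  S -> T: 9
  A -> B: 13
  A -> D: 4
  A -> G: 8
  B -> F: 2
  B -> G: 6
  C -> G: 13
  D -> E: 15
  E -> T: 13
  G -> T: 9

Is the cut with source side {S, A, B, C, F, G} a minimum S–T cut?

Given cut capacity: 9 + 4 + 9 = 22.
Augment S→T: bottleneck 9, flow now 9.
Augment S→A→G→T: bottleneck 6, flow now 15.
Augment S→C→G→T: bottleneck 3, flow now 18.
Augment S→C→G→A→D→E→T: bottleneck 4, flow now 22. (uses reverse residual edge)
No augmenting path remains; maximum flow = 22.
Cut capacity 22 equals the max flow, so it is a minimum cut.

Yes — it is a minimum cut (capacity 22).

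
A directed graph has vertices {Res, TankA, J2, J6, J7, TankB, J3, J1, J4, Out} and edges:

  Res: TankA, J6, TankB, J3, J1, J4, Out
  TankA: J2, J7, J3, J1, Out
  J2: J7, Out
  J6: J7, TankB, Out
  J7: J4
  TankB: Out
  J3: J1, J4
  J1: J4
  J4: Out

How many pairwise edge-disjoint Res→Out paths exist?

Assign every edge capacity 1; by Menger, the answer equals the max flow.
Path Res→Out (+1); total 1.
Path Res→TankA→Out (+1); total 2.
Path Res→J6→Out (+1); total 3.
Path Res→TankB→Out (+1); total 4.
Path Res→J4→Out (+1); total 5.
No residual Res→Out path; max flow = 5.
Certifying cut of size 5: {J4→Out, Res→J6, Res→Out, Res→TankA, Res→TankB}.

5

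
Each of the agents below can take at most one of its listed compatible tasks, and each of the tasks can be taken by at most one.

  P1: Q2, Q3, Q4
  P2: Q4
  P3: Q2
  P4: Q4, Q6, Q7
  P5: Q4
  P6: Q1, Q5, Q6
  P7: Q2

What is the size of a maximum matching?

5

Unit-capacity flow: source→left, listed edges, right→sink; max matching = max flow.
Augmenting path P1→Q2 (+1); matched 1.
Augmenting path P2→Q4 (+1); matched 2.
Augmenting path P4→Q6 (+1); matched 3.
Augmenting path P6→Q1 (+1); matched 4.
Augmenting path P3→Q2→P1→Q3 (+1); matched 5.
No augmenting path remains; maximum matching = 5.
König certificate: {P1, P4, P6, Q2, Q4} is a vertex cover of size 5 (every listed pair touches it), so no matching can be larger.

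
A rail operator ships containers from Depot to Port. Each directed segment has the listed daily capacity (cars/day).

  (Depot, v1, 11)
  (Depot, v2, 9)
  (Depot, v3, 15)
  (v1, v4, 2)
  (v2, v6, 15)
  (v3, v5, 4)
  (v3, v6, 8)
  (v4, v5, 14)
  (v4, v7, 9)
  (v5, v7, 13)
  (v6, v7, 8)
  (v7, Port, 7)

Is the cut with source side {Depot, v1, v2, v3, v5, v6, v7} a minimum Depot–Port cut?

No — its capacity is 9, but the minimum cut has capacity 7.

Given cut capacity: 2 + 7 = 9.
Augment Depot→v1→v4→v7→Port: bottleneck 2, flow now 2.
Augment Depot→v2→v6→v7→Port: bottleneck 5, flow now 7.
No augmenting path remains; maximum flow = 7.
In the residual graph, reachable from Depot: {Depot, v1, v2, v3, v4, v5, v6, v7}.
Min-cut edges: v7→Port (7); capacity 7 = 7.
Cut capacity 9 exceeds the max flow 7, so it is not minimum.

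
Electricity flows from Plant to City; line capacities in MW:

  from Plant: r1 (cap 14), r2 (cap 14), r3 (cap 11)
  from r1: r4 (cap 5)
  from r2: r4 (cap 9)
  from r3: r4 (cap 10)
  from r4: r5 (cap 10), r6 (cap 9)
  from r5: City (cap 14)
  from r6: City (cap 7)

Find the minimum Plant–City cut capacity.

Augment Plant→r1→r4→r5→City: bottleneck 5, flow now 5.
Augment Plant→r2→r4→r5→City: bottleneck 5, flow now 10.
Augment Plant→r2→r4→r6→City: bottleneck 4, flow now 14.
Augment Plant→r3→r4→r6→City: bottleneck 3, flow now 17.
No augmenting path remains; maximum flow = 17.
By max-flow min-cut, the minimum cut capacity equals the max flow.
In the residual graph, reachable from Plant: {Plant, r1, r2, r3, r4, r6}.
Min-cut edges: r4→r5 (10), r6→City (7); capacity 10 + 7 = 17.

17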